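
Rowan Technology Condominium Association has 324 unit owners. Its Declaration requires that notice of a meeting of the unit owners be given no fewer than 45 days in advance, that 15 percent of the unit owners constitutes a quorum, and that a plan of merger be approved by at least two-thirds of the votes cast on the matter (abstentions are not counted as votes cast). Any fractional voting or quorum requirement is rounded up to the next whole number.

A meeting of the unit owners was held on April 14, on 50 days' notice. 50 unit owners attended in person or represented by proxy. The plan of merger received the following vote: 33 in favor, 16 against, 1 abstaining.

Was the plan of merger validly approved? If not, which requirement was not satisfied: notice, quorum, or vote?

Notice: 50 days given; 45 required. Satisfied.
Quorum: 15% of 324 = 48.60, rounded up to 49; 50 present. Satisfied.
Vote: requires two-thirds of the votes cast (50 − 1 abstaining = 49); 2/3 of 49 = 32.67, rounded up to 33, so 33 needed; 33 in favor. Satisfied.

Valid — all requirements satisfied.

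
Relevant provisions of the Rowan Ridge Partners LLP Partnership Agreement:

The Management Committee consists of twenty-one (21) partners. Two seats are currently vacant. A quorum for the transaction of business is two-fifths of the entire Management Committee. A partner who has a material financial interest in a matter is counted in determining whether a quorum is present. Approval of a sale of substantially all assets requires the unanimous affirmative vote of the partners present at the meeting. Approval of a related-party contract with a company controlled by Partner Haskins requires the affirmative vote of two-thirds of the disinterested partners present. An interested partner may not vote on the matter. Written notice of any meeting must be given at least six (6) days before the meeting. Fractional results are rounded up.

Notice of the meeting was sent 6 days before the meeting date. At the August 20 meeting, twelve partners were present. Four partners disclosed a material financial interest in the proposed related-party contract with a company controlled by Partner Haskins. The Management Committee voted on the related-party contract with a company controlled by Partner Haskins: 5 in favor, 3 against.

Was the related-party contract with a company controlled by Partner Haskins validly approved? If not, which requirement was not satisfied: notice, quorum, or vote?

Invalid — vote requirement not satisfied.

Notice: 6 days given; 6 required (6 ≥ 6). Satisfied.
Quorum: 12 present (interested partners count toward quorum); quorum is 9. Satisfied.
Vote: the related-party contract with a company controlled by Partner Haskins requires two-thirds of the disinterested partners present (12 − 4 = 8). 2/3 of 8 = 5.33, rounded up to 6, so 6 affirmative votes are needed; 5 voted in favor. Not satisfied.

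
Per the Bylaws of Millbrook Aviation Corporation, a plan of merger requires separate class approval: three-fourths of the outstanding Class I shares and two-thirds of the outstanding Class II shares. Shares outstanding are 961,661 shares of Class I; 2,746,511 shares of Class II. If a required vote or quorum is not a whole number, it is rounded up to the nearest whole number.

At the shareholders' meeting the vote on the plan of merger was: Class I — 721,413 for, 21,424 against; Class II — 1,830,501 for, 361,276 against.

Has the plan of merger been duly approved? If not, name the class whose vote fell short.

Not approved — the Class II shares did not give the required vote.

Class I: 3/4 of 961661 = 721245.75, rounded up to 721246; 721,246 required, 721,413 in favor — approved.
Class II: 2/3 of 2746511 = 1831007.33, rounded up to 1831008; 1,831,008 required, 1,830,501 in favor — not approved.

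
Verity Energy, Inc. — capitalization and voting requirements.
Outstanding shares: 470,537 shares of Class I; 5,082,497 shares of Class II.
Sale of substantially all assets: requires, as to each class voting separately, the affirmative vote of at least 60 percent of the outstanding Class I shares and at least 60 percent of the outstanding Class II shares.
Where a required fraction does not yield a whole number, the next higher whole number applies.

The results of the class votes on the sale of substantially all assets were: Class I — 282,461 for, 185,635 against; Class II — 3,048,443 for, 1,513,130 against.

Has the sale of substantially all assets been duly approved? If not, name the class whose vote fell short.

Class I: 3/5 of 470537 = 282322.20, rounded up to 282323; 282,323 required, 282,461 in favor — approved.
Class II: 3/5 of 5082497 = 3049498.20, rounded up to 3049499; 3,049,499 required, 3,048,443 in favor — not approved.

Not approved — the Class II shares did not give the required vote.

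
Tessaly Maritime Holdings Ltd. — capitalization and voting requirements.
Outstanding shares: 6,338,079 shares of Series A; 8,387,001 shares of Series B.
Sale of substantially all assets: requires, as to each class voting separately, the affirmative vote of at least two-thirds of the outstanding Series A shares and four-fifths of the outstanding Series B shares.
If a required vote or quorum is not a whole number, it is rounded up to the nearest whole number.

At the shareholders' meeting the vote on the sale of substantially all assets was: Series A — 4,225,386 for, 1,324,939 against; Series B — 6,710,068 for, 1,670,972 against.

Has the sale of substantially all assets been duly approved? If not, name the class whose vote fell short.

Approved — every class gave the required vote.

Series A: 2/3 of 6338079 = 4225386; 4,225,386 required, 4,225,386 in favor — approved.
Series B: 4/5 of 8387001 = 6709600.80, rounded up to 6709601; 6,709,601 required, 6,710,068 in favor — approved.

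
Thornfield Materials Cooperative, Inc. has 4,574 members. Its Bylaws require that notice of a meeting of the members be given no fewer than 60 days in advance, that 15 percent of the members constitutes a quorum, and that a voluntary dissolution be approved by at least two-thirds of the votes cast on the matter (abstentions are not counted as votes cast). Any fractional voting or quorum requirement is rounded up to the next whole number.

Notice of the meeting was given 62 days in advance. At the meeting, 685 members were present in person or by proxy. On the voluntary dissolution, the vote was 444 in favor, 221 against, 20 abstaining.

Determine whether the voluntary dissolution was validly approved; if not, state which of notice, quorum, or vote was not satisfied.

Notice: 62 days given; 60 required. Satisfied.
Quorum: 15% of 4,574 = 686.10, rounded up to 687; 685 present. Not satisfied.
Vote: requires two-thirds of the votes cast (685 − 20 abstaining = 665); 2/3 of 665 = 443.33, rounded up to 444, so 444 needed; 444 in favor. Satisfied.

Invalid — quorum requirement not satisfied.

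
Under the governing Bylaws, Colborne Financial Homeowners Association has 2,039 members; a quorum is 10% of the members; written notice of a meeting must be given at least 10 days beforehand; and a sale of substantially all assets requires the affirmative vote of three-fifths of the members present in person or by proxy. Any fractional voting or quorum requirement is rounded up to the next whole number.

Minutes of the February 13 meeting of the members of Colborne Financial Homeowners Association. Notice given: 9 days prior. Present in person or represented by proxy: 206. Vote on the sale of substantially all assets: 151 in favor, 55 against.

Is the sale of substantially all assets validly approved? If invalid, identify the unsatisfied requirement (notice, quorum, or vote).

Notice: 9 days given; 10 required. Not satisfied.
Quorum: 10% of 2,039 = 203.90, rounded up to 204; 206 present. Satisfied.
Vote: requires three-fifths of those present (206); 3/5 of 206 = 123.60, rounded up to 124, so 124 needed; 151 in favor. Satisfied.

Invalid — notice requirement not satisfied.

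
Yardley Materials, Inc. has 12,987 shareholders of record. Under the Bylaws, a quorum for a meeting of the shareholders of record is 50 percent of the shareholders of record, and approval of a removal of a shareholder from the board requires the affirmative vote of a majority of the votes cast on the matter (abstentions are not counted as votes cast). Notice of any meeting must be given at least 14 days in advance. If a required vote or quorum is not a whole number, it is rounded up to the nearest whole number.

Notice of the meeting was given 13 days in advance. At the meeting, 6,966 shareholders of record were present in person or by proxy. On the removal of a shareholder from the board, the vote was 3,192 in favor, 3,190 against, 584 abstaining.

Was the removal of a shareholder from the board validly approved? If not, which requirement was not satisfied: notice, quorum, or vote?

Notice: 13 days given; 14 required. Not satisfied.
Quorum: 50% of 12,987 = 6,493.50, rounded up to 6,494; 6,966 present. Satisfied.
Vote: requires a majority of the votes cast (6,966 − 584 abstaining = 6,382); a majority of 6382 is 3192, so 3,192 needed; 3,192 in favor. Satisfied.

Invalid — notice requirement not satisfied.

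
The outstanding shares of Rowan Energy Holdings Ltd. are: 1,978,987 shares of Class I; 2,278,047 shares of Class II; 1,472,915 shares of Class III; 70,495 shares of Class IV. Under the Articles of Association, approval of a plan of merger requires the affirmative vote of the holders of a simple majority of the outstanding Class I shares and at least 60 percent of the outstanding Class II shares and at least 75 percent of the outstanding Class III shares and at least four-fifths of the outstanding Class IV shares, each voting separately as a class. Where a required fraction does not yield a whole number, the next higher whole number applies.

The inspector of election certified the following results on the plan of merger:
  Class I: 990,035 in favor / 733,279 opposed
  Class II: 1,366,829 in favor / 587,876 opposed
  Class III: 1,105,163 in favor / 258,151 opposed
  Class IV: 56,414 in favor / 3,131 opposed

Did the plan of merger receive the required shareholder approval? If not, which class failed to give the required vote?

Class I: a majority of 1978987 is 989494; 989,494 required, 990,035 in favor — approved.
Class II: 3/5 of 2278047 = 1366828.20, rounded up to 1366829; 1,366,829 required, 1,366,829 in favor — approved.
Class III: 3/4 of 1472915 = 1104686.25, rounded up to 1104687; 1,104,687 required, 1,105,163 in favor — approved.
Class IV: 4/5 of 70495 = 56396; 56,396 required, 56,414 in favor — approved.

Approved — every class gave the required vote.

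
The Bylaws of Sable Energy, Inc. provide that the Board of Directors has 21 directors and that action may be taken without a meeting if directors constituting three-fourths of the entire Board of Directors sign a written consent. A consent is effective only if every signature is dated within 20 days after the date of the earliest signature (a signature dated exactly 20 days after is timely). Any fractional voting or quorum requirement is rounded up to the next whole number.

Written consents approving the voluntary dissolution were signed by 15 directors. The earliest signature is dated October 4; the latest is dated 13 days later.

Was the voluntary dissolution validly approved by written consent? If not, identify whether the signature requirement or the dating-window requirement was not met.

Signatures required: three-fourths of 21 — 3/4 of 21 = 15.75, rounded up to 16, so 16 needed; 15 signed. Insufficient.
Dating window: the latest signature is 13 days after the earliest; the limit is 20 days. Within the window.

Not effective — insufficient signatures.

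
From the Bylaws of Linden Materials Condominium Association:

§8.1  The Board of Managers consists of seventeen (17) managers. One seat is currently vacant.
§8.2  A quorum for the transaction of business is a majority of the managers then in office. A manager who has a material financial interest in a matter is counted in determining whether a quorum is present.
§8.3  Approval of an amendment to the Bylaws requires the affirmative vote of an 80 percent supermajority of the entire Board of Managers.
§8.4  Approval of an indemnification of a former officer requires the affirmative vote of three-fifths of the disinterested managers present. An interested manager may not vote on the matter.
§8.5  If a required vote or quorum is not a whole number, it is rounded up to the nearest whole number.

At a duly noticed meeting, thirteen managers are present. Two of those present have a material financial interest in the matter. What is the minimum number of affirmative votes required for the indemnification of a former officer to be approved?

7

The indemnification of a former officer requires three-fifths of the disinterested managers present (13 − 2 = 11).
3/5 of 11 = 6.60, rounded up to 7.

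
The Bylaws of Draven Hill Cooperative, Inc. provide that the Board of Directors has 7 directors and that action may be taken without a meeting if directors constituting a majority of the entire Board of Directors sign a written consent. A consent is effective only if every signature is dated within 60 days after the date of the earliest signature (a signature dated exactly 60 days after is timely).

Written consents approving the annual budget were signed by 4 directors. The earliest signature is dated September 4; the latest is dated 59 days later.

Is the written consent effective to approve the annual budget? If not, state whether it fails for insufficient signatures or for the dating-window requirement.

Signatures required: a majority of 7 — a majority of 7 is 4, so 4 needed; 4 signed. Sufficient.
Dating window: the latest signature is 59 days after the earliest; the limit is 60 days. Within the window.

Effective — both the signature and dating-window requirements are satisfied.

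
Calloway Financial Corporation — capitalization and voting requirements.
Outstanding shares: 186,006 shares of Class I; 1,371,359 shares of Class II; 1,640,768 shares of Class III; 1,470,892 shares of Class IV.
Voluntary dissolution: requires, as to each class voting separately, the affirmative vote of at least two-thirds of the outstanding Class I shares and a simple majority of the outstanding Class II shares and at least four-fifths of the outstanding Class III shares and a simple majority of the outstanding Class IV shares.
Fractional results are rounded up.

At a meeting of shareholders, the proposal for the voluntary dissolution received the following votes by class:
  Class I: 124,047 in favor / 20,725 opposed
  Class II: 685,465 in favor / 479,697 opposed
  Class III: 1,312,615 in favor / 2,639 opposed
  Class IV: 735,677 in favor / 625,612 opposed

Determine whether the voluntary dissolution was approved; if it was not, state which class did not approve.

Not approved — the Class II shares did not give the required vote.

Class I: 2/3 of 186006 = 124004; 124,004 required, 124,047 in favor — approved.
Class II: a majority of 1371359 is 685680; 685,680 required, 685,465 in favor — not approved.
Class III: 4/5 of 1640768 = 1312614.40, rounded up to 1312615; 1,312,615 required, 1,312,615 in favor — approved.
Class IV: a majority of 1470892 is 735447; 735,447 required, 735,677 in favor — approved.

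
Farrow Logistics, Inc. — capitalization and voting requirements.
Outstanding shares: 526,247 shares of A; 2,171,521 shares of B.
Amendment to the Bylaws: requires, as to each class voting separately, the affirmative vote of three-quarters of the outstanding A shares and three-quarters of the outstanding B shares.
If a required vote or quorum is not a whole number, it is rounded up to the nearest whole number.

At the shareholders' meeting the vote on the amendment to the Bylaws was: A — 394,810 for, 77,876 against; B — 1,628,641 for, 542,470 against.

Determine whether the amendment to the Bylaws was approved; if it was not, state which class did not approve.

A: 3/4 of 526247 = 394685.25, rounded up to 394686; 394,686 required, 394,810 in favor — approved.
B: 3/4 of 2171521 = 1628640.75, rounded up to 1628641; 1,628,641 required, 1,628,641 in favor — approved.

Approved — every class gave the required vote.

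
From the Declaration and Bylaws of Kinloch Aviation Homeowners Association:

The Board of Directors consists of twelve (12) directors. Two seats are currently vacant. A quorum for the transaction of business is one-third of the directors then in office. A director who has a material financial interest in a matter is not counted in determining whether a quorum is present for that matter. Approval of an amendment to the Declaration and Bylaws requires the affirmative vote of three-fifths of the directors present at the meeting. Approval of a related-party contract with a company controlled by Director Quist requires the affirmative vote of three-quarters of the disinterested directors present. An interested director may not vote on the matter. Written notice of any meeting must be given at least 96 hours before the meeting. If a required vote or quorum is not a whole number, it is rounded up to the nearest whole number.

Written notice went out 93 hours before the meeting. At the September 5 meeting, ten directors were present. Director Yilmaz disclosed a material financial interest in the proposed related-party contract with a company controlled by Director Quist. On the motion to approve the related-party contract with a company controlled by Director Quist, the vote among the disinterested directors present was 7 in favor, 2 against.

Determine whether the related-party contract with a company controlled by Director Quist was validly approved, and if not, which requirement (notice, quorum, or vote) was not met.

Invalid — notice requirement not satisfied.

Notice: 93 hours given; 96 required (93 < 96). Not satisfied.
Quorum: 10 present, but the 1 interested director does not count, leaving 9. Quorum is 4. Satisfied.
Vote: the related-party contract with a company controlled by Director Quist requires three-fourths of the disinterested directors present (10 − 1 = 9). 3/4 of 9 = 6.75, rounded up to 7, so 7 affirmative votes are needed; 7 voted in favor. Satisfied.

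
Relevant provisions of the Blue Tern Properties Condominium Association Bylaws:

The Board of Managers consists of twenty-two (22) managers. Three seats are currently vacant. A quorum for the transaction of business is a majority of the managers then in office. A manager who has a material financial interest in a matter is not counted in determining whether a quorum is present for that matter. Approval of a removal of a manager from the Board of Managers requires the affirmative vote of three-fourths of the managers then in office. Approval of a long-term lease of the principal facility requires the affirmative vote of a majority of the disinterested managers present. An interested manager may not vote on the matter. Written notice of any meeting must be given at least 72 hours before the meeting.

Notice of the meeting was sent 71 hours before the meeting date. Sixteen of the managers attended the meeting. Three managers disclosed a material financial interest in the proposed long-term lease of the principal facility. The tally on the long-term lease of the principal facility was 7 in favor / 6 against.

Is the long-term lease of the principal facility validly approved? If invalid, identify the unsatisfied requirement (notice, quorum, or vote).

Notice: 71 hours given; 72 required (71 < 72). Not satisfied.
Quorum: 16 present, but the 3 interested managers do not count, leaving 13. Quorum is 10. Satisfied.
Vote: the long-term lease of the principal facility requires a majority of the disinterested managers present (16 − 3 = 13). A majority of 13 is 7, so 7 affirmative votes are needed; 7 voted in favor. Satisfied.

Invalid — notice requirement not satisfied.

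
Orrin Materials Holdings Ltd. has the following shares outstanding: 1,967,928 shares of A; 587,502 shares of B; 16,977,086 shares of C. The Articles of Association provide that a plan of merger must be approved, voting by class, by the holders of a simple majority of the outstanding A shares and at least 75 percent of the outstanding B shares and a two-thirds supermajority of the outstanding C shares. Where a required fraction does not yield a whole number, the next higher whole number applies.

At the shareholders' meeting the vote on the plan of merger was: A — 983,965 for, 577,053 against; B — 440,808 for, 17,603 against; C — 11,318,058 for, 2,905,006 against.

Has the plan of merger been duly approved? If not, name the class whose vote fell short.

A: a majority of 1967928 is 983965; 983,965 required, 983,965 in favor — approved.
B: 3/4 of 587502 = 440626.50, rounded up to 440627; 440,627 required, 440,808 in favor — approved.
C: 2/3 of 16977086 = 11318057.33, rounded up to 11318058; 11,318,058 required, 11,318,058 in favor — approved.

Approved — every class gave the required vote.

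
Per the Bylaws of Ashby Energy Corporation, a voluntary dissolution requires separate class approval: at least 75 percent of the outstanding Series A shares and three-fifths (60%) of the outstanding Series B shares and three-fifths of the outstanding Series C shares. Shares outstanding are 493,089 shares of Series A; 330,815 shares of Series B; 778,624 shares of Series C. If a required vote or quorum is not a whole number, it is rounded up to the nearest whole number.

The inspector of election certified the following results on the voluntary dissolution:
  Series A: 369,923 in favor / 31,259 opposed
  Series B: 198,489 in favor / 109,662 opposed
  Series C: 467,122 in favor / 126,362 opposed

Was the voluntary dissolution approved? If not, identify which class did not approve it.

Not approved — the Series C shares did not give the required vote.

Series A: 3/4 of 493089 = 369816.75, rounded up to 369817; 369,817 required, 369,923 in favor — approved.
Series B: 3/5 of 330815 = 198489; 198,489 required, 198,489 in favor — approved.
Series C: 3/5 of 778624 = 467174.40, rounded up to 467175; 467,175 required, 467,122 in favor — not approved.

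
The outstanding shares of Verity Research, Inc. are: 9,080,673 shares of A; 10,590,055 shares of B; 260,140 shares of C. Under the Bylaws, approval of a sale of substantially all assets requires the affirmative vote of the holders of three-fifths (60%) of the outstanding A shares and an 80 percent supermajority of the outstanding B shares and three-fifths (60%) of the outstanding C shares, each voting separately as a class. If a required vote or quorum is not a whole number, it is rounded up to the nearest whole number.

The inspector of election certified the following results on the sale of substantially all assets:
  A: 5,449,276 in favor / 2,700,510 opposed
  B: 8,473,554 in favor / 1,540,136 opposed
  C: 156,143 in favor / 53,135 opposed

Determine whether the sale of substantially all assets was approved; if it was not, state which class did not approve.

Approved — every class gave the required vote.

A: 3/5 of 9080673 = 5448403.80, rounded up to 5448404; 5,448,404 required, 5,449,276 in favor — approved.
B: 4/5 of 10590055 = 8472044; 8,472,044 required, 8,473,554 in favor — approved.
C: 3/5 of 260140 = 156084; 156,084 required, 156,143 in favor — approved.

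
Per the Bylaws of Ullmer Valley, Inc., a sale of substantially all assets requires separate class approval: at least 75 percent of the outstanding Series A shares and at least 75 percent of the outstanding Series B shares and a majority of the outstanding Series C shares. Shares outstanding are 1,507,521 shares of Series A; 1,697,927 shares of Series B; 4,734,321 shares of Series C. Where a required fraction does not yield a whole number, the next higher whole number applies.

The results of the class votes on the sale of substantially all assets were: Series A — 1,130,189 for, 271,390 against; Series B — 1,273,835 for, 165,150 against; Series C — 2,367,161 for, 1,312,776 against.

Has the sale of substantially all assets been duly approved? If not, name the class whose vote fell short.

Not approved — the Series A shares did not give the required vote.

Series A: 3/4 of 1507521 = 1130640.75, rounded up to 1130641; 1,130,641 required, 1,130,189 in favor — not approved.
Series B: 3/4 of 1697927 = 1273445.25, rounded up to 1273446; 1,273,446 required, 1,273,835 in favor — approved.
Series C: a majority of 4734321 is 2367161; 2,367,161 required, 2,367,161 in favor — approved.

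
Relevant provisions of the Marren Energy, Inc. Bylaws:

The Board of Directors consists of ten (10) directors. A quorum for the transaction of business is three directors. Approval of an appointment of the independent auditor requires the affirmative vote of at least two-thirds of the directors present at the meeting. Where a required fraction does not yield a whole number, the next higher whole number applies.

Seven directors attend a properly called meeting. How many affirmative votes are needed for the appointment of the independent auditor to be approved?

5

The appointment of the independent auditor requires two-thirds of the directors present (7).
2/3 of 7 = 4.67, rounded up to 5.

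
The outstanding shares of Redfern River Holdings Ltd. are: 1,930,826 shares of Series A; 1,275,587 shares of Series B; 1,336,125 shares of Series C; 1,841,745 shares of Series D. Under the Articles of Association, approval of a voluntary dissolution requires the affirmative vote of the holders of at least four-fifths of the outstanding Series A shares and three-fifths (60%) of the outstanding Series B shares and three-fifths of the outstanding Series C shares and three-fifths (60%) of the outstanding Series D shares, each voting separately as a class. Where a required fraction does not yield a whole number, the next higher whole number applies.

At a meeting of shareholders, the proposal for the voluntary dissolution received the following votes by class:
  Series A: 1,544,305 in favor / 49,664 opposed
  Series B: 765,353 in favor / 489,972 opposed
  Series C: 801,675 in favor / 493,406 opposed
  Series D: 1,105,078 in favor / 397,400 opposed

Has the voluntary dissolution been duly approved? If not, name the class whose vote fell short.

Series A: 4/5 of 1930826 = 1544660.80, rounded up to 1544661; 1,544,661 required, 1,544,305 in favor — not approved.
Series B: 3/5 of 1275587 = 765352.20, rounded up to 765353; 765,353 required, 765,353 in favor — approved.
Series C: 3/5 of 1336125 = 801675; 801,675 required, 801,675 in favor — approved.
Series D: 3/5 of 1841745 = 1105047; 1,105,047 required, 1,105,078 in favor — approved.

Not approved — the Series A shares did not give the required vote.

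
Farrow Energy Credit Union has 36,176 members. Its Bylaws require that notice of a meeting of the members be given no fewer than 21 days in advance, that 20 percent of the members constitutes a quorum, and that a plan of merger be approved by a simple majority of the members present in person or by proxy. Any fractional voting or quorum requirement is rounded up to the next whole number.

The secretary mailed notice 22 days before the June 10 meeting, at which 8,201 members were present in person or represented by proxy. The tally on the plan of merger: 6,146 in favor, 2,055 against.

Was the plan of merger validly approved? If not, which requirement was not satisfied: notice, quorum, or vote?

Notice: 22 days given; 21 required. Satisfied.
Quorum: 20% of 36,176 = 7,235.20, rounded up to 7,236; 8,201 present. Satisfied.
Vote: requires a majority of those present (8,201); a majority of 8201 is 4101, so 4,101 needed; 6,146 in favor. Satisfied.

Valid — all requirements satisfied.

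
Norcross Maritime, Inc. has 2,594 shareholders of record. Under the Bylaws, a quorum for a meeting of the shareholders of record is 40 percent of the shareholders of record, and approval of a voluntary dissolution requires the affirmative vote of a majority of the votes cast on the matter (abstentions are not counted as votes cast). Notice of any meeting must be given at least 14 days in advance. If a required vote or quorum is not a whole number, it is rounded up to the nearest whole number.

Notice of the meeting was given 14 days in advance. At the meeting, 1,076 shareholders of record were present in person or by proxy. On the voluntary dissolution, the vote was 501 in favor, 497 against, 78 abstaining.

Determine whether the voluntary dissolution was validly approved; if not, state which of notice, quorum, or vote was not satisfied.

Valid — all requirements satisfied.

Notice: 14 days given; 14 required. Satisfied.
Quorum: 40% of 2,594 = 1,037.60, rounded up to 1,038; 1,076 present. Satisfied.
Vote: requires a majority of the votes cast (1,076 − 78 abstaining = 998); a majority of 998 is 500, so 500 needed; 501 in favor. Satisfied.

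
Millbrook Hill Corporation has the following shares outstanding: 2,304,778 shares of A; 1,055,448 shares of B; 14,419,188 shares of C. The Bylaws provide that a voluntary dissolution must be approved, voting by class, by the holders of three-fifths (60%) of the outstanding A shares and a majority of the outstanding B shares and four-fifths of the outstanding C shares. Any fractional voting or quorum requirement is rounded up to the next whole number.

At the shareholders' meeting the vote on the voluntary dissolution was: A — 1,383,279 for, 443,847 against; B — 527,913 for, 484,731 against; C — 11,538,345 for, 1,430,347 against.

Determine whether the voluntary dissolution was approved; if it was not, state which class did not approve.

A: 3/5 of 2304778 = 1382866.80, rounded up to 1382867; 1,382,867 required, 1,383,279 in favor — approved.
B: a majority of 1055448 is 527725; 527,725 required, 527,913 in favor — approved.
C: 4/5 of 14419188 = 11535350.40, rounded up to 11535351; 11,535,351 required, 11,538,345 in favor — approved.

Approved — every class gave the required vote.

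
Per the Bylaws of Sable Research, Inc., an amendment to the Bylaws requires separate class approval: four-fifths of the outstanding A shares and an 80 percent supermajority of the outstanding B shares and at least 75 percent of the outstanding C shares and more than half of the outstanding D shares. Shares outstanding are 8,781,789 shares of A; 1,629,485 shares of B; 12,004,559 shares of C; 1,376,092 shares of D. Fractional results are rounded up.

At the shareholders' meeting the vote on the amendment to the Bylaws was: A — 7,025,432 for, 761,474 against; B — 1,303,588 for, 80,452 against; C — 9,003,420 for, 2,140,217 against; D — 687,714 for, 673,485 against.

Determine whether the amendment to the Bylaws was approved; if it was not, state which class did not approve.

A: 4/5 of 8781789 = 7025431.20, rounded up to 7025432; 7,025,432 required, 7,025,432 in favor — approved.
B: 4/5 of 1629485 = 1303588; 1,303,588 required, 1,303,588 in favor — approved.
C: 3/4 of 12004559 = 9003419.25, rounded up to 9003420; 9,003,420 required, 9,003,420 in favor — approved.
D: a majority of 1376092 is 688047; 688,047 required, 687,714 in favor — not approved.

Not approved — the D shares did not give the required vote.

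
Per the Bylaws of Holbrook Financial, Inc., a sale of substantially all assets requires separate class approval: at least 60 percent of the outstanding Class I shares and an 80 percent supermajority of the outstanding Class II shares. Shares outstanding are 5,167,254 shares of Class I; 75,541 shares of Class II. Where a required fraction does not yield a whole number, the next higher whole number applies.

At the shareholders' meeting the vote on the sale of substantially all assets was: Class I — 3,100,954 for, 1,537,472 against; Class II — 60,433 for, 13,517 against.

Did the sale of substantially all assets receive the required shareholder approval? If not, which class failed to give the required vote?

Class I: 3/5 of 5167254 = 3100352.40, rounded up to 3100353; 3,100,353 required, 3,100,954 in favor — approved.
Class II: 4/5 of 75541 = 60432.80, rounded up to 60433; 60,433 required, 60,433 in favor — approved.

Approved — every class gave the required vote.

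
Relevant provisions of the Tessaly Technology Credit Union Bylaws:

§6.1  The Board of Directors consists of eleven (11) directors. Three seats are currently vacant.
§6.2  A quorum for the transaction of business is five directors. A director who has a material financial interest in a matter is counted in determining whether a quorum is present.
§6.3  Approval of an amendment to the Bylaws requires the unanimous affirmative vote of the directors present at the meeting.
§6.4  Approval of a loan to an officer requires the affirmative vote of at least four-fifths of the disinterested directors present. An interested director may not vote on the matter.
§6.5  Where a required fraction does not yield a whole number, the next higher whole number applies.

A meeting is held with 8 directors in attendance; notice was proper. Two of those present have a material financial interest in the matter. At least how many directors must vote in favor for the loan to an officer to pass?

5

The loan to an officer requires four-fifths of the disinterested directors present (8 − 2 = 6).
4/5 of 6 = 4.80, rounded up to 5.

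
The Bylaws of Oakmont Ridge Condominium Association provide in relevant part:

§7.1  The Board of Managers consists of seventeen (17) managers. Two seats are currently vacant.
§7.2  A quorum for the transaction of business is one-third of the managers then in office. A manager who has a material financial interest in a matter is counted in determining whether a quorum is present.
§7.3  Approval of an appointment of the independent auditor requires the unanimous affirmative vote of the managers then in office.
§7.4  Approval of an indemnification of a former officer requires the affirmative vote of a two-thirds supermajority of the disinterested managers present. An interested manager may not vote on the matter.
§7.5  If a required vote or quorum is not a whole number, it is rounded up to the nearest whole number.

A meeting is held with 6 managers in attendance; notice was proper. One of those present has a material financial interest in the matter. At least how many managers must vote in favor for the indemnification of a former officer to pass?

4

The indemnification of a former officer requires two-thirds of the disinterested managers present (6 − 1 = 5).
2/3 of 5 = 3.33, rounded up to 4.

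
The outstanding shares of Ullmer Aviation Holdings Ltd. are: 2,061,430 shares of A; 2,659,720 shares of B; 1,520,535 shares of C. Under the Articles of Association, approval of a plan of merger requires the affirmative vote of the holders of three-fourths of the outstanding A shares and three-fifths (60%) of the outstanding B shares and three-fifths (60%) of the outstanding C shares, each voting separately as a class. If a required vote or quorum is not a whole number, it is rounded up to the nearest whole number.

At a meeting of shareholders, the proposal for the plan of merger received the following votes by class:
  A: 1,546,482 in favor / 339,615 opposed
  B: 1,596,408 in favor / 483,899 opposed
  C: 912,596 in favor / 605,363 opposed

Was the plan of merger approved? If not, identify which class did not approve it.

Approved — every class gave the required vote.

A: 3/4 of 2061430 = 1546072.50, rounded up to 1546073; 1,546,073 required, 1,546,482 in favor — approved.
B: 3/5 of 2659720 = 1595832; 1,595,832 required, 1,596,408 in favor — approved.
C: 3/5 of 1520535 = 912321; 912,321 required, 912,596 in favor — approved.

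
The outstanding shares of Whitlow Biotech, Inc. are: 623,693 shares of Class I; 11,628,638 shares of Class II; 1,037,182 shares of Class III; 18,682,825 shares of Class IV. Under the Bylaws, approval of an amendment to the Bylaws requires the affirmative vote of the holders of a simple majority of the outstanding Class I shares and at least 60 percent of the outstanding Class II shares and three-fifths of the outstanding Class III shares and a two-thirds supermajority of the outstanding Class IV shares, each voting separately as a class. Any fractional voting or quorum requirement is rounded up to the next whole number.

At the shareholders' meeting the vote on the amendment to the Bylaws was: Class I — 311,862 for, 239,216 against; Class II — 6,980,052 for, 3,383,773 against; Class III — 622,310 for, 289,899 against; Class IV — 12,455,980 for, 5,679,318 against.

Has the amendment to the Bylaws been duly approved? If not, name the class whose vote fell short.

Approved — every class gave the required vote.

Class I: a majority of 623693 is 311847; 311,847 required, 311,862 in favor — approved.
Class II: 3/5 of 11628638 = 6977182.80, rounded up to 6977183; 6,977,183 required, 6,980,052 in favor — approved.
Class III: 3/5 of 1037182 = 622309.20, rounded up to 622310; 622,310 required, 622,310 in favor — approved.
Class IV: 2/3 of 18682825 = 12455216.67, rounded up to 12455217; 12,455,217 required, 12,455,980 in favor — approved.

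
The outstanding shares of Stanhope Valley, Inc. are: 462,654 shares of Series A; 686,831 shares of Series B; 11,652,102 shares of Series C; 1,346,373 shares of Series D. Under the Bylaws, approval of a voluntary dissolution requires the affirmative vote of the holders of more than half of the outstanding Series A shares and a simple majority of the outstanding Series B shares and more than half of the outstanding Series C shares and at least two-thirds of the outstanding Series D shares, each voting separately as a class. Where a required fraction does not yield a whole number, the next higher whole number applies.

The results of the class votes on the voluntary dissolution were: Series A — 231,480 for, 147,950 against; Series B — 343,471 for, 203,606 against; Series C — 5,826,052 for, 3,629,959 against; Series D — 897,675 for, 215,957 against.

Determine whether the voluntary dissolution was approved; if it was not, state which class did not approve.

Approved — every class gave the required vote.

Series A: a majority of 462654 is 231328; 231,328 required, 231,480 in favor — approved.
Series B: a majority of 686831 is 343416; 343,416 required, 343,471 in favor — approved.
Series C: a majority of 11652102 is 5826052; 5,826,052 required, 5,826,052 in favor — approved.
Series D: 2/3 of 1346373 = 897582; 897,582 required, 897,675 in favor — approved.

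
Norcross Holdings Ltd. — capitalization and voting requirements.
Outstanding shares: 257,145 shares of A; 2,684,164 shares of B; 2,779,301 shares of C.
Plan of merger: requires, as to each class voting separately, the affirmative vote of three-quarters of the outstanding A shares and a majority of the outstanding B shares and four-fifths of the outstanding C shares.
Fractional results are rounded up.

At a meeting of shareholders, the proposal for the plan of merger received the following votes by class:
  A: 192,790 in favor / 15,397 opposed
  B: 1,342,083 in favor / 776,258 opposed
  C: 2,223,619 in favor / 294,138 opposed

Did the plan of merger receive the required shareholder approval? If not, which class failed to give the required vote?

Not approved — the A shares did not give the required vote.

A: 3/4 of 257145 = 192858.75, rounded up to 192859; 192,859 required, 192,790 in favor — not approved.
B: a majority of 2684164 is 1342083; 1,342,083 required, 1,342,083 in favor — approved.
C: 4/5 of 2779301 = 2223440.80, rounded up to 2223441; 2,223,441 required, 2,223,619 in favor — approved.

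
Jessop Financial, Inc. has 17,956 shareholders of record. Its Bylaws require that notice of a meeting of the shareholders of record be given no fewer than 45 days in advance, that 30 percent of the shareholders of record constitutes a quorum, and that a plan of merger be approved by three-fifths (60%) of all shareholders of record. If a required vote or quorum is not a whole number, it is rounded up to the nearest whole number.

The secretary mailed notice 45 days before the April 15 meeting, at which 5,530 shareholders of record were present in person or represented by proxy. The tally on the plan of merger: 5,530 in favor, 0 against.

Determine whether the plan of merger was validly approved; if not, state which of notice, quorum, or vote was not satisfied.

Notice: 45 days given; 45 required. Satisfied.
Quorum: 30% of 17,956 = 5,386.80, rounded up to 5,387; 5,530 present. Satisfied.
Vote: requires three-fifths of all shareholders of record (17,956); 3/5 of 17956 = 10773.60, rounded up to 10774, so 10,774 needed; 5,530 in favor. Not satisfied.

Invalid — vote requirement not satisfied.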